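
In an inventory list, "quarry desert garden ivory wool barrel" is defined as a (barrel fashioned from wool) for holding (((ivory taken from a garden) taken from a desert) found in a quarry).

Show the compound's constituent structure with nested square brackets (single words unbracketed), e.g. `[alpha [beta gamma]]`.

[[quarry [desert [garden ivory]]] [wool barrel]]

The outermost head in the paraphrase is "barrel" (specifically "wool barrel"), modified by "quarry desert garden ivory".
Inside "quarry desert garden ivory": head "ivory" (specifically "desert garden ivory"), modifier "quarry".
Inside "desert garden ivory": head "ivory" (specifically "garden ivory"), modifier "desert".
Inside "garden ivory": head "ivory", modifier "garden".
Inside "wool barrel": head "barrel", modifier "wool".
Putting it together: [[quarry [desert [garden ivory]]] [wool barrel]].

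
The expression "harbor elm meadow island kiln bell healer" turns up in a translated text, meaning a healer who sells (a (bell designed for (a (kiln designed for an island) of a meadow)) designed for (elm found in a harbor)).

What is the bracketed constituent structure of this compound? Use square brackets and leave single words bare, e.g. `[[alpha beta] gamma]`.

Overall it is a kind of healer; the modifier is "harbor elm meadow island kiln bell".
"harbor elm meadow island kiln bell" → head "bell" (specifically "meadow island kiln bell"), modifier "harbor elm".
"harbor elm" → head "elm", modifier "harbor".
"meadow island kiln bell" → head "bell", modifier "meadow island kiln".
"meadow island kiln" → head "kiln" (specifically "island kiln"), modifier "meadow".
"island kiln" → head "kiln", modifier "island".
Putting it together: [[[harbor elm] [[meadow [island kiln]] bell]] healer].

[[[harbor elm] [[meadow [island kiln]] bell]] healer]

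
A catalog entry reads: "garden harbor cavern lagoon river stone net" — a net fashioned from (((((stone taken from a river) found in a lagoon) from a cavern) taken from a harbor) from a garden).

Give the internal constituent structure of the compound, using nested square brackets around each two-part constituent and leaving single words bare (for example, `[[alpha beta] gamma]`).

[[garden [harbor [cavern [lagoon [river stone]]]]] net]

At the top level: head "net"; modifier "garden harbor cavern lagoon river stone".
Within "garden harbor cavern lagoon river stone", the head is "stone" (specifically "harbor cavern lagoon river stone") and the modifier is "garden".
Within "harbor cavern lagoon river stone", the head is "stone" (specifically "cavern lagoon river stone") and the modifier is "harbor".
Within "cavern lagoon river stone", the head is "stone" (specifically "lagoon river stone") and the modifier is "cavern".
Within "lagoon river stone", the head is "stone" (specifically "river stone") and the modifier is "lagoon".
Within "river stone", the head is "stone" and the modifier is "river".
Assembled: [[garden [harbor [cavern [lagoon [river stone]]]]] net].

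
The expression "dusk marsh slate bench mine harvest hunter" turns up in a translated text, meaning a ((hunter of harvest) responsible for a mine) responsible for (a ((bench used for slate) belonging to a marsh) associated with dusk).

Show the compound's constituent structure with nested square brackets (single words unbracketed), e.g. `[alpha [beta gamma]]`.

[[dusk [marsh [slate bench]]] [mine [harvest hunter]]]

Whole compound: head "hunter" (specifically "mine harvest hunter"), modifier "dusk marsh slate bench".
Within "dusk marsh slate bench", the head is "bench" (specifically "marsh slate bench") and the modifier is "dusk".
Within "marsh slate bench", the head is "bench" (specifically "slate bench") and the modifier is "marsh".
Within "slate bench", the head is "bench" and the modifier is "slate".
Within "mine harvest hunter", the head is "hunter" (specifically "harvest hunter") and the modifier is "mine".
Within "harvest hunter", the head is "hunter" and the modifier is "harvest".
Putting it together: [[dusk [marsh [slate bench]]] [mine [harvest hunter]]].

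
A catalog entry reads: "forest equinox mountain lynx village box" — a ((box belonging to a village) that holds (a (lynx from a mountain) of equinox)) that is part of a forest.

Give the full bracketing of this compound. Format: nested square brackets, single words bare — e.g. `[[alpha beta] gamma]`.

At the top level: head "box" (specifically "equinox mountain lynx village box"); modifier "forest".
"equinox mountain lynx village box" → head "box" (specifically "village box"), modifier "equinox mountain lynx".
"equinox mountain lynx" → head "lynx" (specifically "mountain lynx"), modifier "equinox".
"mountain lynx" → head "lynx", modifier "mountain".
"village box" → head "box", modifier "village".
Putting it together: [forest [[equinox [mountain lynx]] [village box]]].

[forest [[equinox [mountain lynx]] [village box]]]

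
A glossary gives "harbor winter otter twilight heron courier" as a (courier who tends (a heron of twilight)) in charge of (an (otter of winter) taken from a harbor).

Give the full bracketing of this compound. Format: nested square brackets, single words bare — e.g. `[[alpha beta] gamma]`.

Overall it is a kind of courier (specifically "twilight heron courier"); the modifier is "harbor winter otter".
"harbor winter otter" → head "otter" (specifically "winter otter"), modifier "harbor".
"winter otter" → head "otter", modifier "winter".
"twilight heron courier" → head "courier", modifier "twilight heron".
"twilight heron" → head "heron", modifier "twilight".
Assembled: [[harbor [winter otter]] [[twilight heron] courier]].

[[harbor [winter otter]] [[twilight heron] courier]]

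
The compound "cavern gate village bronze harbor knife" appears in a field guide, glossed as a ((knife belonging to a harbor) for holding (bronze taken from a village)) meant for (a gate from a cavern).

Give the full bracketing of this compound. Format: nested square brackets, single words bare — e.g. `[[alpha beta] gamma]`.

Whole compound: head "knife" (specifically "village bronze harbor knife"), modifier "cavern gate".
"cavern gate" → head "gate", modifier "cavern".
"village bronze harbor knife" → head "knife" (specifically "harbor knife"), modifier "village bronze".
"village bronze" → head "bronze", modifier "village".
"harbor knife" → head "knife", modifier "harbor".
Assembled: [[cavern gate] [[village bronze] [harbor knife]]].

[[cavern gate] [[village bronze] [harbor knife]]]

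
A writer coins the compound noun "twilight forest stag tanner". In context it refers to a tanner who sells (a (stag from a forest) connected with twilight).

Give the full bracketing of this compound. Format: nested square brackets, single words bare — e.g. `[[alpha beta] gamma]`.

Whole compound: head "tanner", modifier "twilight forest stag".
Within "twilight forest stag", the head is "stag" (specifically "forest stag") and the modifier is "twilight".
Within "forest stag", the head is "stag" and the modifier is "forest".
Assembled: [[twilight [forest stag]] tanner].

[[twilight [forest stag]] tanner]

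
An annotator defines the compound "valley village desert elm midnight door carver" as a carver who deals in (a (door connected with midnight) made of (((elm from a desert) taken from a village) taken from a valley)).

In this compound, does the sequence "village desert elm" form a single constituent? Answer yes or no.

The paraphrase groups the words so that "village desert elm" is one unit: it corresponds to a single parenthesized sub-phrase.
The full structure is [[[valley [village [desert elm]]] [midnight door]] carver], in which [village desert elm] is a constituent.

yes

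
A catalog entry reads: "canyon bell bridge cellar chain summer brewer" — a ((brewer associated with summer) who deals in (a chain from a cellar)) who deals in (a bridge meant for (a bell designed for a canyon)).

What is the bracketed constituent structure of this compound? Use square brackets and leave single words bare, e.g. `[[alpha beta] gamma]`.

[[[canyon bell] bridge] [[cellar chain] [summer brewer]]]

Whole compound: head "brewer" (specifically "cellar chain summer brewer"), modifier "canyon bell bridge".
"canyon bell bridge" → head "bridge", modifier "canyon bell".
"canyon bell" → head "bell", modifier "canyon".
"cellar chain summer brewer" → head "brewer" (specifically "summer brewer"), modifier "cellar chain".
"cellar chain" → head "chain", modifier "cellar".
"summer brewer" → head "brewer", modifier "summer".
So the structure is [[[canyon bell] bridge] [[cellar chain] [summer brewer]]].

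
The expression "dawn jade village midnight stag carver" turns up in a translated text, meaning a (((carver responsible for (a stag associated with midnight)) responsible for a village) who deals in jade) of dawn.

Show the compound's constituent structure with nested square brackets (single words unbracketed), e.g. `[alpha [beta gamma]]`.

[dawn [jade [village [[midnight stag] carver]]]]

Whole compound: head "carver" (specifically "jade village midnight stag carver"), modifier "dawn".
Inside "jade village midnight stag carver": head "carver" (specifically "village midnight stag carver"), modifier "jade".
Inside "village midnight stag carver": head "carver" (specifically "midnight stag carver"), modifier "village".
Inside "midnight stag carver": head "carver", modifier "midnight stag".
Inside "midnight stag": head "stag", modifier "midnight".
Assembled: [dawn [jade [village [[midnight stag] carver]]]].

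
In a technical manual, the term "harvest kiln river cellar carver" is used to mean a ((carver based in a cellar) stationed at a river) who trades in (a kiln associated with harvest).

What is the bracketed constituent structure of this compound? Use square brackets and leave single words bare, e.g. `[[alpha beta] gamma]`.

[[harvest kiln] [river [cellar carver]]]

Whole compound: head "carver" (specifically "river cellar carver"), modifier "harvest kiln".
"harvest kiln" → head "kiln", modifier "harvest".
"river cellar carver" → head "carver" (specifically "cellar carver"), modifier "river".
"cellar carver" → head "carver", modifier "cellar".
So the structure is [[harvest kiln] [river [cellar carver]]].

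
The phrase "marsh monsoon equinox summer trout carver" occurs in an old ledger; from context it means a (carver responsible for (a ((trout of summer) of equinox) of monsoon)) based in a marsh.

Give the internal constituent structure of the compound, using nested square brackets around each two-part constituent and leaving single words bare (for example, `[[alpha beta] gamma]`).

The outermost head in the paraphrase is "carver" (specifically "monsoon equinox summer trout carver"), modified by "marsh".
Within "monsoon equinox summer trout carver", the head is "carver" and the modifier is "monsoon equinox summer trout".
Within "monsoon equinox summer trout", the head is "trout" (specifically "equinox summer trout") and the modifier is "monsoon".
Within "equinox summer trout", the head is "trout" (specifically "summer trout") and the modifier is "equinox".
Within "summer trout", the head is "trout" and the modifier is "summer".
Assembled: [marsh [[monsoon [equinox [summer trout]]] carver]].

[marsh [[monsoon [equinox [summer trout]]] carver]]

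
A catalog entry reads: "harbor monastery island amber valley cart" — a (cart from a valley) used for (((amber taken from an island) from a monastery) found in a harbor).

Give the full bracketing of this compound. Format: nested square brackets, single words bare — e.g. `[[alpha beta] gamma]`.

Whole compound: head "cart" (specifically "valley cart"), modifier "harbor monastery island amber".
"harbor monastery island amber" → head "amber" (specifically "monastery island amber"), modifier "harbor".
"monastery island amber" → head "amber" (specifically "island amber"), modifier "monastery".
"island amber" → head "amber", modifier "island".
"valley cart" → head "cart", modifier "valley".
Assembled: [[harbor [monastery [island amber]]] [valley cart]].

[[harbor [monastery [island amber]]] [valley cart]]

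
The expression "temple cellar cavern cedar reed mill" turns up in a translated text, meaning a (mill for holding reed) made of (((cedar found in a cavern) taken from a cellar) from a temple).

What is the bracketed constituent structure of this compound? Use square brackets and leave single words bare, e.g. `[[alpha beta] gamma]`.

Whole compound: head "mill" (specifically "reed mill"), modifier "temple cellar cavern cedar".
Inside "temple cellar cavern cedar": head "cedar" (specifically "cellar cavern cedar"), modifier "temple".
Inside "cellar cavern cedar": head "cedar" (specifically "cavern cedar"), modifier "cellar".
Inside "cavern cedar": head "cedar", modifier "cavern".
Inside "reed mill": head "mill", modifier "reed".
So the structure is [[temple [cellar [cavern cedar]]] [reed mill]].

[[temple [cellar [cavern cedar]]] [reed mill]]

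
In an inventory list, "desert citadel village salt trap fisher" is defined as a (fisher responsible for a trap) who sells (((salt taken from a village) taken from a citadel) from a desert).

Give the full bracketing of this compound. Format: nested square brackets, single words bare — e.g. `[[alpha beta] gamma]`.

The outermost head in the paraphrase is "fisher" (specifically "trap fisher"), modified by "desert citadel village salt".
Within "desert citadel village salt", the head is "salt" (specifically "citadel village salt") and the modifier is "desert".
Within "citadel village salt", the head is "salt" (specifically "village salt") and the modifier is "citadel".
Within "village salt", the head is "salt" and the modifier is "village".
Within "trap fisher", the head is "fisher" and the modifier is "trap".
So the structure is [[desert [citadel [village salt]]] [trap fisher]].

[[desert [citadel [village salt]]] [trap fisher]]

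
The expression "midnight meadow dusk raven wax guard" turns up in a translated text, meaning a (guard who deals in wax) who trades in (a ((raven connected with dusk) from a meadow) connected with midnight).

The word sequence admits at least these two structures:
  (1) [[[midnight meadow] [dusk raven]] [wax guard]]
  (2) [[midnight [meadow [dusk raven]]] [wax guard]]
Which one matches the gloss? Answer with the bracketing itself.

[[midnight [meadow [dusk raven]]] [wax guard]]

The paraphrase's head is the "guard" part ("wax guard"); its modifier is "midnight meadow dusk raven".
That top-level split, carried through the inner groups, gives [[midnight [meadow [dusk raven]]] [wax guard]].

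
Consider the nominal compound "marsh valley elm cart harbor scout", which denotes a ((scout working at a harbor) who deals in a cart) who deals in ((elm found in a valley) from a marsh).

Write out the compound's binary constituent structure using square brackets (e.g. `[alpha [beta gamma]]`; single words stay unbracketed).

[[marsh [valley elm]] [cart [harbor scout]]]

The outermost head in the paraphrase is "scout" (specifically "cart harbor scout"), modified by "marsh valley elm".
Within "marsh valley elm", the head is "elm" (specifically "valley elm") and the modifier is "marsh".
Within "valley elm", the head is "elm" and the modifier is "valley".
Within "cart harbor scout", the head is "scout" (specifically "harbor scout") and the modifier is "cart".
Within "harbor scout", the head is "scout" and the modifier is "harbor".
Assembled: [[marsh [valley elm]] [cart [harbor scout]]].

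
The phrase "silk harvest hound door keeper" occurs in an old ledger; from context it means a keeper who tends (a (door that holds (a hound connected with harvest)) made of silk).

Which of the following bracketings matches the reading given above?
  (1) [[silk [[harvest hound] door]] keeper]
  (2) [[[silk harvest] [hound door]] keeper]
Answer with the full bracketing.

The paraphrase's head is the "keeper" part ("keeper"); its modifier is "silk harvest hound door".
That top-level split, carried through the inner groups, gives [[silk [[harvest hound] door]] keeper].

[[silk [[harvest hound] door]] keeper]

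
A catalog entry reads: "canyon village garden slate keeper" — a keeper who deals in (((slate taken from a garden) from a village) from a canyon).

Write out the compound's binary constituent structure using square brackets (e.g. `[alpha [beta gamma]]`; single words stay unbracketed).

[[canyon [village [garden slate]]] keeper]

Whole compound: head "keeper", modifier "canyon village garden slate".
Inside "canyon village garden slate": head "slate" (specifically "village garden slate"), modifier "canyon".
Inside "village garden slate": head "slate" (specifically "garden slate"), modifier "village".
Inside "garden slate": head "slate", modifier "garden".
So the structure is [[canyon [village [garden slate]]] keeper].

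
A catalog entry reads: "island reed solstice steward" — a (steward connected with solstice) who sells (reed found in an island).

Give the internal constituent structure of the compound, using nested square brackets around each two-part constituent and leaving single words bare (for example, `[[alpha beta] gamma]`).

[[island reed] [solstice steward]]

Overall it is a kind of steward (specifically "solstice steward"); the modifier is "island reed".
Within "island reed", the head is "reed" and the modifier is "island".
Within "solstice steward", the head is "steward" and the modifier is "solstice".
Assembled: [[island reed] [solstice steward]].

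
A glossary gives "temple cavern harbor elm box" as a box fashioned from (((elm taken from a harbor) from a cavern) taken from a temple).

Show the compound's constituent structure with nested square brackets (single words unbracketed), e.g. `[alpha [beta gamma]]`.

[[temple [cavern [harbor elm]]] box]

Whole compound: head "box", modifier "temple cavern harbor elm".
Within "temple cavern harbor elm", the head is "elm" (specifically "cavern harbor elm") and the modifier is "temple".
Within "cavern harbor elm", the head is "elm" (specifically "harbor elm") and the modifier is "cavern".
Within "harbor elm", the head is "elm" and the modifier is "harbor".
Putting it together: [[temple [cavern [harbor elm]]] box].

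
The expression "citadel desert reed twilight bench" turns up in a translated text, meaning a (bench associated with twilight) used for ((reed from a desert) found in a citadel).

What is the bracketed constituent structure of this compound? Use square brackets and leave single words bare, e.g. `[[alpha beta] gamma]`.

[[citadel [desert reed]] [twilight bench]]

At the top level: head "bench" (specifically "twilight bench"); modifier "citadel desert reed".
"citadel desert reed" → head "reed" (specifically "desert reed"), modifier "citadel".
"desert reed" → head "reed", modifier "desert".
"twilight bench" → head "bench", modifier "twilight".
So the structure is [[citadel [desert reed]] [twilight bench]].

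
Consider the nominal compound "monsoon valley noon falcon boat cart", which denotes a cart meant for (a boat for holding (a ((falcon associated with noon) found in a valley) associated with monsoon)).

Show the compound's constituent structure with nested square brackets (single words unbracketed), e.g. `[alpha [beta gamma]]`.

Whole compound: head "cart", modifier "monsoon valley noon falcon boat".
Inside "monsoon valley noon falcon boat": head "boat", modifier "monsoon valley noon falcon".
Inside "monsoon valley noon falcon": head "falcon" (specifically "valley noon falcon"), modifier "monsoon".
Inside "valley noon falcon": head "falcon" (specifically "noon falcon"), modifier "valley".
Inside "noon falcon": head "falcon", modifier "noon".
So the structure is [[[monsoon [valley [noon falcon]]] boat] cart].

[[[monsoon [valley [noon falcon]]] boat] cart]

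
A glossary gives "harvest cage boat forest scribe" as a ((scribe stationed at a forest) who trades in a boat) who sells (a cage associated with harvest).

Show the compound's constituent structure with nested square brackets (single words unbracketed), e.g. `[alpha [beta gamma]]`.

Whole compound: head "scribe" (specifically "boat forest scribe"), modifier "harvest cage".
Inside "harvest cage": head "cage", modifier "harvest".
Inside "boat forest scribe": head "scribe" (specifically "forest scribe"), modifier "boat".
Inside "forest scribe": head "scribe", modifier "forest".
So the structure is [[harvest cage] [boat [forest scribe]]].

[[harvest cage] [boat [forest scribe]]]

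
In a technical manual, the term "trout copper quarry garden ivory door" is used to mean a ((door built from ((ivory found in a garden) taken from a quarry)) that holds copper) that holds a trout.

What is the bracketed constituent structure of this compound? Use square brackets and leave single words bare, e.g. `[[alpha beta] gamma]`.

[trout [copper [[quarry [garden ivory]] door]]]

Overall it is a kind of door (specifically "copper quarry garden ivory door"); the modifier is "trout".
Inside "copper quarry garden ivory door": head "door" (specifically "quarry garden ivory door"), modifier "copper".
Inside "quarry garden ivory door": head "door", modifier "quarry garden ivory".
Inside "quarry garden ivory": head "ivory" (specifically "garden ivory"), modifier "quarry".
Inside "garden ivory": head "ivory", modifier "garden".
Putting it together: [trout [copper [[quarry [garden ivory]] door]]].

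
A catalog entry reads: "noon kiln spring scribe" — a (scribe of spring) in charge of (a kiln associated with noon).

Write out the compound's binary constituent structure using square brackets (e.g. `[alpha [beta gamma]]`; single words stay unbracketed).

At the top level: head "scribe" (specifically "spring scribe"); modifier "noon kiln".
Inside "noon kiln": head "kiln", modifier "noon".
Inside "spring scribe": head "scribe", modifier "spring".
Putting it together: [[noon kiln] [spring scribe]].

[[noon kiln] [spring scribe]]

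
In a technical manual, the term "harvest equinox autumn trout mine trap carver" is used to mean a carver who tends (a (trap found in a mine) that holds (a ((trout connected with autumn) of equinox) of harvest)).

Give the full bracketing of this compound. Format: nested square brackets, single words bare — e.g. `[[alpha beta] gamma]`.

[[[harvest [equinox [autumn trout]]] [mine trap]] carver]

Overall it is a kind of carver; the modifier is "harvest equinox autumn trout mine trap".
Inside "harvest equinox autumn trout mine trap": head "trap" (specifically "mine trap"), modifier "harvest equinox autumn trout".
Inside "harvest equinox autumn trout": head "trout" (specifically "equinox autumn trout"), modifier "harvest".
Inside "equinox autumn trout": head "trout" (specifically "autumn trout"), modifier "equinox".
Inside "autumn trout": head "trout", modifier "autumn".
Inside "mine trap": head "trap", modifier "mine".
Putting it together: [[[harvest [equinox [autumn trout]]] [mine trap]] carver].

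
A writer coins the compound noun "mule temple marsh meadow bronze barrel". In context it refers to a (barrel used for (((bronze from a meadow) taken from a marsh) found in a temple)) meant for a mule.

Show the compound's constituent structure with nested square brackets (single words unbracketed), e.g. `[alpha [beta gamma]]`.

The outermost head in the paraphrase is "barrel" (specifically "temple marsh meadow bronze barrel"), modified by "mule".
"temple marsh meadow bronze barrel" → head "barrel", modifier "temple marsh meadow bronze".
"temple marsh meadow bronze" → head "bronze" (specifically "marsh meadow bronze"), modifier "temple".
"marsh meadow bronze" → head "bronze" (specifically "meadow bronze"), modifier "marsh".
"meadow bronze" → head "bronze", modifier "meadow".
Assembled: [mule [[temple [marsh [meadow bronze]]] barrel]].

[mule [[temple [marsh [meadow bronze]]] barrel]]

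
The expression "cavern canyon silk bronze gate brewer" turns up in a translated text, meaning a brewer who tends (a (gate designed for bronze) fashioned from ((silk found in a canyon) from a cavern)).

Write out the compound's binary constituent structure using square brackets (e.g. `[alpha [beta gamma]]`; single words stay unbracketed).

Whole compound: head "brewer", modifier "cavern canyon silk bronze gate".
Within "cavern canyon silk bronze gate", the head is "gate" (specifically "bronze gate") and the modifier is "cavern canyon silk".
Within "cavern canyon silk", the head is "silk" (specifically "canyon silk") and the modifier is "cavern".
Within "canyon silk", the head is "silk" and the modifier is "canyon".
Within "bronze gate", the head is "gate" and the modifier is "bronze".
Putting it together: [[[cavern [canyon silk]] [bronze gate]] brewer].

[[[cavern [canyon silk]] [bronze gate]] brewer]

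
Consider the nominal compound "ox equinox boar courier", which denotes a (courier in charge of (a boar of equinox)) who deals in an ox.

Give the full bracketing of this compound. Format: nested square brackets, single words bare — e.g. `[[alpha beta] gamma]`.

The outermost head in the paraphrase is "courier" (specifically "equinox boar courier"), modified by "ox".
Inside "equinox boar courier": head "courier", modifier "equinox boar".
Inside "equinox boar": head "boar", modifier "equinox".
So the structure is [ox [[equinox boar] courier]].

[ox [[equinox boar] courier]]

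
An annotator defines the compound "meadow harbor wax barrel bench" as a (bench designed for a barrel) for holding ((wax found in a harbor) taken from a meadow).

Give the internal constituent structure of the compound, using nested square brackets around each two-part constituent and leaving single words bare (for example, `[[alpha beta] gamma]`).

[[meadow [harbor wax]] [barrel bench]]

Whole compound: head "bench" (specifically "barrel bench"), modifier "meadow harbor wax".
Within "meadow harbor wax", the head is "wax" (specifically "harbor wax") and the modifier is "meadow".
Within "harbor wax", the head is "wax" and the modifier is "harbor".
Within "barrel bench", the head is "bench" and the modifier is "barrel".
Assembled: [[meadow [harbor wax]] [barrel bench]].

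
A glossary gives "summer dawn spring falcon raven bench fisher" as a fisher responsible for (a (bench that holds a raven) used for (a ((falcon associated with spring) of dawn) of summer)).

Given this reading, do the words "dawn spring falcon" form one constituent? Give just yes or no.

The paraphrase groups the words so that "dawn spring falcon" is one unit: it corresponds to a single parenthesized sub-phrase.
The full structure is [[[summer [dawn [spring falcon]]] [raven bench]] fisher], in which [dawn spring falcon] is a constituent.

yes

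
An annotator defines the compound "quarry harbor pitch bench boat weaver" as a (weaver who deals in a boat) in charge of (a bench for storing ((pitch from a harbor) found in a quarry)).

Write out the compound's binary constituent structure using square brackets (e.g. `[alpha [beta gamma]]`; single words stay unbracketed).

Overall it is a kind of weaver (specifically "boat weaver"); the modifier is "quarry harbor pitch bench".
Inside "quarry harbor pitch bench": head "bench", modifier "quarry harbor pitch".
Inside "quarry harbor pitch": head "pitch" (specifically "harbor pitch"), modifier "quarry".
Inside "harbor pitch": head "pitch", modifier "harbor".
Inside "boat weaver": head "weaver", modifier "boat".
Putting it together: [[[quarry [harbor pitch]] bench] [boat weaver]].

[[[quarry [harbor pitch]] bench] [boat weaver]]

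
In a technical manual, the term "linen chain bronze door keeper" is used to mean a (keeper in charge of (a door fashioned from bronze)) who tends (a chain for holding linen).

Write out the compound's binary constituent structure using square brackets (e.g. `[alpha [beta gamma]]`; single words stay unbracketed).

Overall it is a kind of keeper (specifically "bronze door keeper"); the modifier is "linen chain".
"linen chain" → head "chain", modifier "linen".
"bronze door keeper" → head "keeper", modifier "bronze door".
"bronze door" → head "door", modifier "bronze".
Putting it together: [[linen chain] [[bronze door] keeper]].

[[linen chain] [[bronze door] keeper]]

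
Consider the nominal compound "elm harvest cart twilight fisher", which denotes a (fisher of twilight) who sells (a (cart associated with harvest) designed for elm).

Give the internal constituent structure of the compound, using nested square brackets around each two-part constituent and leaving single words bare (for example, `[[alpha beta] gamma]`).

[[elm [harvest cart]] [twilight fisher]]

The outermost head in the paraphrase is "fisher" (specifically "twilight fisher"), modified by "elm harvest cart".
"elm harvest cart" → head "cart" (specifically "harvest cart"), modifier "elm".
"harvest cart" → head "cart", modifier "harvest".
"twilight fisher" → head "fisher", modifier "twilight".
Assembled: [[elm [harvest cart]] [twilight fisher]].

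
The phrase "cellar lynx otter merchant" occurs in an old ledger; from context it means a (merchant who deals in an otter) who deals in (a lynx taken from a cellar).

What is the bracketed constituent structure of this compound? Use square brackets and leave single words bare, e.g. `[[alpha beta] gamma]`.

[[cellar lynx] [otter merchant]]

Overall it is a kind of merchant (specifically "otter merchant"); the modifier is "cellar lynx".
Inside "cellar lynx": head "lynx", modifier "cellar".
Inside "otter merchant": head "merchant", modifier "otter".
Assembled: [[cellar lynx] [otter merchant]].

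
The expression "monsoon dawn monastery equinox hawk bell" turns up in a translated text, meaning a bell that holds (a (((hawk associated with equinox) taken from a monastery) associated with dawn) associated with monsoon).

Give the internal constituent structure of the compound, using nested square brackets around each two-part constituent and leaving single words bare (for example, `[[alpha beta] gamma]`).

At the top level: head "bell"; modifier "monsoon dawn monastery equinox hawk".
Within "monsoon dawn monastery equinox hawk", the head is "hawk" (specifically "dawn monastery equinox hawk") and the modifier is "monsoon".
Within "dawn monastery equinox hawk", the head is "hawk" (specifically "monastery equinox hawk") and the modifier is "dawn".
Within "monastery equinox hawk", the head is "hawk" (specifically "equinox hawk") and the modifier is "monastery".
Within "equinox hawk", the head is "hawk" and the modifier is "equinox".
So the structure is [[monsoon [dawn [monastery [equinox hawk]]]] bell].

[[monsoon [dawn [monastery [equinox hawk]]]] bell]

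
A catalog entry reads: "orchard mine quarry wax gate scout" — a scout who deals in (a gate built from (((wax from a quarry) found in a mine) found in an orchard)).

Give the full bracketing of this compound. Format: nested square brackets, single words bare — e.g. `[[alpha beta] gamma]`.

The outermost head in the paraphrase is "scout", modified by "orchard mine quarry wax gate".
Inside "orchard mine quarry wax gate": head "gate", modifier "orchard mine quarry wax".
Inside "orchard mine quarry wax": head "wax" (specifically "mine quarry wax"), modifier "orchard".
Inside "mine quarry wax": head "wax" (specifically "quarry wax"), modifier "mine".
Inside "quarry wax": head "wax", modifier "quarry".
So the structure is [[[orchard [mine [quarry wax]]] gate] scout].

[[[orchard [mine [quarry wax]]] gate] scout]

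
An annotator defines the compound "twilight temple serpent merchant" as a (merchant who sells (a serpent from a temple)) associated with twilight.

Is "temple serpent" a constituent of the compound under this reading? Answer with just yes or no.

The paraphrase groups the words so that "temple serpent" is one unit: it corresponds to a single parenthesized sub-phrase.
The full structure is [twilight [[temple serpent] merchant]], in which [temple serpent] is a constituent.

yes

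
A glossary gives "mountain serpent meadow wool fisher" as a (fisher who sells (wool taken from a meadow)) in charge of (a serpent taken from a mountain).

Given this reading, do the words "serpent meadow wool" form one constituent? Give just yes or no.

The top-level split is [mountain serpent] [meadow wool fisher]; the full structure is [[mountain serpent] [[meadow wool] fisher]].
"serpent meadow wool" straddles a constituent boundary, so it is not a single unit.

no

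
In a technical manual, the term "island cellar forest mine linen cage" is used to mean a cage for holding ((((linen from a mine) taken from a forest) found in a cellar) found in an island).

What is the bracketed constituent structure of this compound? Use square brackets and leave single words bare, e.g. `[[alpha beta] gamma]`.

At the top level: head "cage"; modifier "island cellar forest mine linen".
Within "island cellar forest mine linen", the head is "linen" (specifically "cellar forest mine linen") and the modifier is "island".
Within "cellar forest mine linen", the head is "linen" (specifically "forest mine linen") and the modifier is "cellar".
Within "forest mine linen", the head is "linen" (specifically "mine linen") and the modifier is "forest".
Within "mine linen", the head is "linen" and the modifier is "mine".
So the structure is [[island [cellar [forest [mine linen]]]] cage].

[[island [cellar [forest [mine linen]]]] cage]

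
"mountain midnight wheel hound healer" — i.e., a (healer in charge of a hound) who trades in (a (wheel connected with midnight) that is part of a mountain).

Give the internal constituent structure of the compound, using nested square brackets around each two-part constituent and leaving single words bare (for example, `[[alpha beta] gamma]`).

Overall it is a kind of healer (specifically "hound healer"); the modifier is "mountain midnight wheel".
Inside "mountain midnight wheel": head "wheel" (specifically "midnight wheel"), modifier "mountain".
Inside "midnight wheel": head "wheel", modifier "midnight".
Inside "hound healer": head "healer", modifier "hound".
Assembled: [[mountain [midnight wheel]] [hound healer]].

[[mountain [midnight wheel]] [hound healer]]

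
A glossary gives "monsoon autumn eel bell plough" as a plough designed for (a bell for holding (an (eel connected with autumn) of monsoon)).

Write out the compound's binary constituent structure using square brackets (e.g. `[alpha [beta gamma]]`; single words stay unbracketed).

[[[monsoon [autumn eel]] bell] plough]

The outermost head in the paraphrase is "plough", modified by "monsoon autumn eel bell".
Within "monsoon autumn eel bell", the head is "bell" and the modifier is "monsoon autumn eel".
Within "monsoon autumn eel", the head is "eel" (specifically "autumn eel") and the modifier is "monsoon".
Within "autumn eel", the head is "eel" and the modifier is "autumn".
Putting it together: [[[monsoon [autumn eel]] bell] plough].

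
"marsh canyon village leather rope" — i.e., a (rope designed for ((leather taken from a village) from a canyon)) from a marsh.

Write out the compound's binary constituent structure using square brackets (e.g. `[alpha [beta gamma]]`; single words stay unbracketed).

[marsh [[canyon [village leather]] rope]]

Whole compound: head "rope" (specifically "canyon village leather rope"), modifier "marsh".
Inside "canyon village leather rope": head "rope", modifier "canyon village leather".
Inside "canyon village leather": head "leather" (specifically "village leather"), modifier "canyon".
Inside "village leather": head "leather", modifier "village".
Assembled: [marsh [[canyon [village leather]] rope]].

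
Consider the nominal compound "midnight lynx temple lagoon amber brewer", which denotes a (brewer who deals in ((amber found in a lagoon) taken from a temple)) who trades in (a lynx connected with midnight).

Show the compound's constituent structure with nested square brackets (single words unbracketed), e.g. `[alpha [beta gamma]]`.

Overall it is a kind of brewer (specifically "temple lagoon amber brewer"); the modifier is "midnight lynx".
Inside "midnight lynx": head "lynx", modifier "midnight".
Inside "temple lagoon amber brewer": head "brewer", modifier "temple lagoon amber".
Inside "temple lagoon amber": head "amber" (specifically "lagoon amber"), modifier "temple".
Inside "lagoon amber": head "amber", modifier "lagoon".
So the structure is [[midnight lynx] [[temple [lagoon amber]] brewer]].

[[midnight lynx] [[temple [lagoon amber]] brewer]]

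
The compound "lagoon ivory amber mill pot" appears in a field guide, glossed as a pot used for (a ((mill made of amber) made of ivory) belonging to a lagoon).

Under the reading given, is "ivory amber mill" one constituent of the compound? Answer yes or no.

yes

The paraphrase groups the words so that "ivory amber mill" is one unit: it corresponds to a single parenthesized sub-phrase.
The full structure is [[lagoon [ivory [amber mill]]] pot], in which [ivory amber mill] is a constituent.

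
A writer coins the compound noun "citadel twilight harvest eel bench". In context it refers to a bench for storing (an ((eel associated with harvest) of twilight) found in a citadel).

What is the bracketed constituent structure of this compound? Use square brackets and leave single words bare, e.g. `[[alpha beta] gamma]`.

[[citadel [twilight [harvest eel]]] bench]

The outermost head in the paraphrase is "bench", modified by "citadel twilight harvest eel".
"citadel twilight harvest eel" → head "eel" (specifically "twilight harvest eel"), modifier "citadel".
"twilight harvest eel" → head "eel" (specifically "harvest eel"), modifier "twilight".
"harvest eel" → head "eel", modifier "harvest".
Assembled: [[citadel [twilight [harvest eel]]] bench].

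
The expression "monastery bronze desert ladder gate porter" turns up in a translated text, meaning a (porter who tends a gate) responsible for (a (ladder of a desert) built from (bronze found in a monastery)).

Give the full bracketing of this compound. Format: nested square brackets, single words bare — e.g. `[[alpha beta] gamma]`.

[[[monastery bronze] [desert ladder]] [gate porter]]

Whole compound: head "porter" (specifically "gate porter"), modifier "monastery bronze desert ladder".
Within "monastery bronze desert ladder", the head is "ladder" (specifically "desert ladder") and the modifier is "monastery bronze".
Within "monastery bronze", the head is "bronze" and the modifier is "monastery".
Within "desert ladder", the head is "ladder" and the modifier is "desert".
Within "gate porter", the head is "porter" and the modifier is "gate".
Assembled: [[[monastery bronze] [desert ladder]] [gate porter]].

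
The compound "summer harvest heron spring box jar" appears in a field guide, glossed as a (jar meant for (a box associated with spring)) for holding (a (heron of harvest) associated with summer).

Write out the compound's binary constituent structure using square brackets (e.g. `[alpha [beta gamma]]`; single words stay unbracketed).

[[summer [harvest heron]] [[spring box] jar]]

The outermost head in the paraphrase is "jar" (specifically "spring box jar"), modified by "summer harvest heron".
Within "summer harvest heron", the head is "heron" (specifically "harvest heron") and the modifier is "summer".
Within "harvest heron", the head is "heron" and the modifier is "harvest".
Within "spring box jar", the head is "jar" and the modifier is "spring box".
Within "spring box", the head is "box" and the modifier is "spring".
So the structure is [[summer [harvest heron]] [[spring box] jar]].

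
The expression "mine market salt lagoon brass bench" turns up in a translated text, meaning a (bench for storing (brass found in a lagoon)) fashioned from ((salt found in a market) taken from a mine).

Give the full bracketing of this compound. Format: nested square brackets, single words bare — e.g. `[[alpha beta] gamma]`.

Whole compound: head "bench" (specifically "lagoon brass bench"), modifier "mine market salt".
"mine market salt" → head "salt" (specifically "market salt"), modifier "mine".
"market salt" → head "salt", modifier "market".
"lagoon brass bench" → head "bench", modifier "lagoon brass".
"lagoon brass" → head "brass", modifier "lagoon".
So the structure is [[mine [market salt]] [[lagoon brass] bench]].

[[mine [market salt]] [[lagoon brass] bench]]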